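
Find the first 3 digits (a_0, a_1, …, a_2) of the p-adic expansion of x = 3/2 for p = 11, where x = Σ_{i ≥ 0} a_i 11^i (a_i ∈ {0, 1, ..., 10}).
(a_0, …, a_2) = (7, 5, 5)

v_11(3/2) = 0 (numerator and denominator both coprime to 11), so x ∈ ℤ_11^×. Compute digits iteratively via a_i = x_i mod 11, x_{i+1} = (x_i − a_i)/11, with x_0 = x:
  x_0 = 3/2;  a_0 = 7;  x_1 = (x_0 − 7)/11 = -1/2
  x_1 = -1/2;  a_1 = 5;  x_2 = (x_1 − 5)/11 = -1/2
  x_2 = -1/2;  a_2 = 5;  x_3 = (x_2 − 5)/11 = -1/2
Digits: (7, 5, 5).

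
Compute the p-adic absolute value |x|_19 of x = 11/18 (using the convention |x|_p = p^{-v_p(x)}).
|11/18|_19 = 1

Step 1 — compute v_19(x) by factoring powers of 19 out of the numerator and denominator: v_19(11/18) = 0. Step 2 — apply |x|_p = p^{-v_p(x)} = 19^{0} = 1.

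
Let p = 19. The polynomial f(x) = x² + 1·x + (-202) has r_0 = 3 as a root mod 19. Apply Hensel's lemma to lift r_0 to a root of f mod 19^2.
r_1 = 288 (mod 361)

Hensel: r_{i+1} = r_i − f(r_i)·(f′(r_i))^{-1} mod 19^{i+2}, f′(x) = 2x + 1. Iterate:
  r_0 = 3 (mod 19)
  r_1 = 288 (mod 361)
Final: r = 288 satisfies f(r) ≡ 0 mod 19^2.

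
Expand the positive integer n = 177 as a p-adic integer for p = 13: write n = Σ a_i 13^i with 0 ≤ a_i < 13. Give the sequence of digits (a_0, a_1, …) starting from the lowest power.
(a_0, a_1, …) = (8, 0, 1)

Repeated division by 13 gives the digits low-to-high: 177 = 8 + 1·13^2. Digit sequence: (8, 0, 1).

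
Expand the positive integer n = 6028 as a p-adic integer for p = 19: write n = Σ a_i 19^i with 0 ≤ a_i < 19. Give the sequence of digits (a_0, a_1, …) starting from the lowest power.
(a_0, a_1, …) = (5, 13, 16)

Repeated division by 19 gives the digits low-to-high: 6028 = 5 + 13·19^1 + 16·19^2. Digit sequence: (5, 13, 16).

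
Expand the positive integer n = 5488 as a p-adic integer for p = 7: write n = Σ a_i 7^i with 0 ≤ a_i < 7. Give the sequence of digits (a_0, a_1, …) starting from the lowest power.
(a_0, a_1, …) = (0, 0, 0, 2, 2)

Repeated division by 7 gives the digits low-to-high: 5488 = 2·7^3 + 2·7^4. Digit sequence: (0, 0, 0, 2, 2).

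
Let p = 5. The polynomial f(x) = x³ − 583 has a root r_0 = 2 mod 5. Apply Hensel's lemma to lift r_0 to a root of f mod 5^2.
r_1 = 2 (mod 25)

Hensel: r_{i+1} = r_i − f(r_i)/f′(r_i) mod 5^{i+2}, where f′(x) = 3x². Iterate:
  r_0 = 2 (mod 5)
  r_1 = 2 (mod 25)
Final: r = 2 with f(r) ≡ 0 mod 5^2.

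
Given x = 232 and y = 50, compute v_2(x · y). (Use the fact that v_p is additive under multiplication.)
v_2(11600) = 4

v_p(x) = 3 (factor: 232 = 2^3 · 29); v_p(y) = 1 (factor: 50 = 2^1 · 25). Additivity: v_p(xy) = v_p(x) + v_p(y) = 3 + 1 = 4. (Direct check: xy = 11600 = 2^4 · (725).)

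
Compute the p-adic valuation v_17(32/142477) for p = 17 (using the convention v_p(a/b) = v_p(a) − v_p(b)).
v_17(32/142477) = -3

Factor powers of 17 from the numerator and denominator of the reduced fraction: 32 = 17^0 · 32 and 142477 = 17^3 · 29. Apply v_p(a/b) = v_p(a) − v_p(b): v_17(32/142477) = 0 − 3 = -3.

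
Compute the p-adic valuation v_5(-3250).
v_5(-3250) = 3

v_5(n) is the largest exponent k such that 5^k divides n. Factor out: -3250 = -5^3 · 26. (Sign doesn't affect v_p.) So v_5(-3250) = 3.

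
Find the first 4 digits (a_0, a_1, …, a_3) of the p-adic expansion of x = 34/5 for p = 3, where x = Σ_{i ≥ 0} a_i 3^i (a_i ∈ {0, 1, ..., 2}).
(a_0, …, a_3) = (2, 1, 2, 0)

v_3(34/5) = 0 (numerator and denominator both coprime to 3), so x ∈ ℤ_3^×. Compute digits iteratively via a_i = x_i mod 3, x_{i+1} = (x_i − a_i)/3, with x_0 = x:
  x_0 = 34/5;  a_0 = 2;  x_1 = (x_0 − 2)/3 = 8/5
  x_1 = 8/5;  a_1 = 1;  x_2 = (x_1 − 1)/3 = 1/5
  x_2 = 1/5;  a_2 = 2;  x_3 = (x_2 − 2)/3 = -3/5
  x_3 = -3/5;  a_3 = 0;  x_4 = (x_3 − 0)/3 = -1/5
Digits: (2, 1, 2, 0).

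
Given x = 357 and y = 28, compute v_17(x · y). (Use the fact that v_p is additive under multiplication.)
v_17(9996) = 1

v_p(x) = 1 (factor: 357 = 17^1 · 21); v_p(y) = 0 (factor: 28 = 17^0 · 28). Additivity: v_p(xy) = v_p(x) + v_p(y) = 1 + 0 = 1. (Direct check: xy = 9996 = 17^1 · (588).)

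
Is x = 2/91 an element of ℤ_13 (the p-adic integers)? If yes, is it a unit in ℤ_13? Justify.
x ∉ ℤ_13 (v_13(x) = -1 < 0)

ℤ_13 = {x ∈ ℚ_13 : v_13(x) ≥ 0} and ℤ_13^× = {x ∈ ℤ_13 : v_13(x) = 0}. Here v_13(2/91) = v_13(num) − v_13(den) = -1; compare against these criteria.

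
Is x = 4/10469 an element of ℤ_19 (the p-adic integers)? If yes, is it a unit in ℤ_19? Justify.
x ∉ ℤ_19 (v_19(x) = -2 < 0)

ℤ_19 = {x ∈ ℚ_19 : v_19(x) ≥ 0} and ℤ_19^× = {x ∈ ℤ_19 : v_19(x) = 0}. Here v_19(4/10469) = v_19(num) − v_19(den) = -2; compare against these criteria.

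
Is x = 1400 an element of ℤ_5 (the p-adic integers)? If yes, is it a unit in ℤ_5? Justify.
x ∈ ℤ_5 but not a unit; v_5(x) = 2 > 0

ℤ_5 = {x ∈ ℚ_5 : v_5(x) ≥ 0} and ℤ_5^× = {x ∈ ℤ_5 : v_5(x) = 0}. Here v_5(1400) = v_5(num) − v_5(den) = 2; compare against these criteria.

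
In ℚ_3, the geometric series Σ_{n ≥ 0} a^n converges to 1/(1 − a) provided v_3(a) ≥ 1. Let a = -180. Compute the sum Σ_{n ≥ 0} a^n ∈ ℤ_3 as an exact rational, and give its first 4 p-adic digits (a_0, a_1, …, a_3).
Σ a^n = 1/(1 − a) = 1/181;  first 4 digits = (1, 0, 1, 2)

v_3(a) = 2 ≥ 1, so the series converges in ℤ_3 to 1/(1 − a) = 1/(1 − (-180)) = 1/181. Expand this rational in ℤ_3: compute digits iteratively via d_i = x_i mod 3, x_{i+1} = (x_i − d_i)/3. The first 4 digits are (1, 0, 1, 2).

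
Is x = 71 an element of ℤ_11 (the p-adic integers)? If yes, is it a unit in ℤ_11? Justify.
x ∈ ℤ_11^× (unit); v_11(x) = 0

ℤ_11 = {x ∈ ℚ_11 : v_11(x) ≥ 0} and ℤ_11^× = {x ∈ ℤ_11 : v_11(x) = 0}. Here v_11(71) = v_11(num) − v_11(den) = 0; compare against these criteria.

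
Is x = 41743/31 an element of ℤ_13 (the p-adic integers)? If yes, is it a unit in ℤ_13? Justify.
x ∈ ℤ_13 but not a unit; v_13(x) = 3 > 0

ℤ_13 = {x ∈ ℚ_13 : v_13(x) ≥ 0} and ℤ_13^× = {x ∈ ℤ_13 : v_13(x) = 0}. Here v_13(41743/31) = v_13(num) − v_13(den) = 3; compare against these criteria.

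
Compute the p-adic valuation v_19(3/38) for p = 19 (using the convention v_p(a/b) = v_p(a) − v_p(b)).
v_19(3/38) = -1

Factor powers of 19 from the numerator and denominator of the reduced fraction: 3 = 19^0 · 3 and 38 = 19^1 · 2. Apply v_p(a/b) = v_p(a) − v_p(b): v_19(3/38) = 0 − 1 = -1.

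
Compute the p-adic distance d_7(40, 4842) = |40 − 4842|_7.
d_7(40, 4842) = 1/2401

Step 1 — x − y = 40 − 4842 = -4802. Step 2 — v_7(-4802) = 4 (factor: -4802 = −(7^4 · 2); the sign does not affect v_p). Step 3 — |x − y|_7 = 7^{-4} = 1/2401.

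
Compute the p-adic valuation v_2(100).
v_2(100) = 2

v_2(n) is the largest exponent k such that 2^k divides n. Factor out: 100 = 2^2 · 25. (Sign doesn't affect v_p.) So v_2(100) = 2.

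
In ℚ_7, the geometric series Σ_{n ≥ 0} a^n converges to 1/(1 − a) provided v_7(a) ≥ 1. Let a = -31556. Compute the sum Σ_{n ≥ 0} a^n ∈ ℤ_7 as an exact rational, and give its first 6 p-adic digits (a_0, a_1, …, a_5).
Σ a^n = 1/(1 − a) = 1/31557;  first 6 digits = (1, 0, 0, 6, 0, 5)

v_7(a) = 3 ≥ 1, so the series converges in ℤ_7 to 1/(1 − a) = 1/(1 − (-31556)) = 1/31557. Expand this rational in ℤ_7: compute digits iteratively via d_i = x_i mod 7, x_{i+1} = (x_i − d_i)/7. The first 6 digits are (1, 0, 0, 6, 0, 5).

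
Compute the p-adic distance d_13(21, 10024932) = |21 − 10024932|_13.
d_13(21, 10024932) = 1/371293

Step 1 — x − y = 21 − 10024932 = -10024911. Step 2 — v_13(-10024911) = 5 (factor: -10024911 = −(13^5 · 27); the sign does not affect v_p). Step 3 — |x − y|_13 = 13^{-5} = 1/371293.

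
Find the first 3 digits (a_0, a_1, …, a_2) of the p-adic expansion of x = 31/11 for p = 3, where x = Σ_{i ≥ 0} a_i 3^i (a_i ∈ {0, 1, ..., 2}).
(a_0, …, a_2) = (2, 0, 2)

v_3(31/11) = 0 (numerator and denominator both coprime to 3), so x ∈ ℤ_3^×. Compute digits iteratively via a_i = x_i mod 3, x_{i+1} = (x_i − a_i)/3, with x_0 = x:
  x_0 = 31/11;  a_0 = 2;  x_1 = (x_0 − 2)/3 = 3/11
  x_1 = 3/11;  a_1 = 0;  x_2 = (x_1 − 0)/3 = 1/11
  x_2 = 1/11;  a_2 = 2;  x_3 = (x_2 − 2)/3 = -7/11
Digits: (2, 0, 2).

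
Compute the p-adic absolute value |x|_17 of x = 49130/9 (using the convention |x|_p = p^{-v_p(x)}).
|49130/9|_17 = 1/4913

Step 1 — compute v_17(x) by factoring powers of 17 out of the numerator and denominator: v_17(49130/9) = 3. Step 2 — apply |x|_p = p^{-v_p(x)} = 17^{-3} = 1/4913.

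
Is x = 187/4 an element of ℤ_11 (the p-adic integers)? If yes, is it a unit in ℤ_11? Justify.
x ∈ ℤ_11 but not a unit; v_11(x) = 1 > 0

ℤ_11 = {x ∈ ℚ_11 : v_11(x) ≥ 0} and ℤ_11^× = {x ∈ ℤ_11 : v_11(x) = 0}. Here v_11(187/4) = v_11(num) − v_11(den) = 1; compare against these criteria.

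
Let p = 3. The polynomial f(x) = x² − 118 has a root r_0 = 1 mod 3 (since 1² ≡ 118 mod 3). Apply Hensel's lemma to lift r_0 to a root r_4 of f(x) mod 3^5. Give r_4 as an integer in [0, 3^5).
r_4 = 19 (mod 243)

Hensel's recurrence: r_{i+1} = r_i − f(r_i)·(f′(r_i))^{-1} mod 3^{i+2}, with f′(x) = 2x. Iterate:
  r_0 = 1 (mod 3)
  r_1 = 1 (mod 9)
  r_2 = 19 (mod 27)
  r_3 = 19 (mod 81)
  r_4 = 19 (mod 243)
Final: r_4 = 19, and one checks f(r_4) ≡ 0 mod 3^5.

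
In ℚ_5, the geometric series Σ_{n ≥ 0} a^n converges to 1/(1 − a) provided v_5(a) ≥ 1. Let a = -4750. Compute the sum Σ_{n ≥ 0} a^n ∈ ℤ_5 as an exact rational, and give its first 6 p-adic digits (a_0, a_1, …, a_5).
Σ a^n = 1/(1 − a) = 1/4751;  first 6 digits = (1, 0, 0, 2, 2, 3)

v_5(a) = 3 ≥ 1, so the series converges in ℤ_5 to 1/(1 − a) = 1/(1 − (-4750)) = 1/4751. Expand this rational in ℤ_5: compute digits iteratively via d_i = x_i mod 5, x_{i+1} = (x_i − d_i)/5. The first 6 digits are (1, 0, 0, 2, 2, 3).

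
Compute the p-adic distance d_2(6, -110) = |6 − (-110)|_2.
d_2(6, -110) = 1/4

Step 1 — x − y = 6 − (-110) = 116. Step 2 — v_2(116) = 2 (factor: 116 = (2^2 · 29); the sign does not affect v_p). Step 3 — |x − y|_2 = 2^{-2} = 1/4.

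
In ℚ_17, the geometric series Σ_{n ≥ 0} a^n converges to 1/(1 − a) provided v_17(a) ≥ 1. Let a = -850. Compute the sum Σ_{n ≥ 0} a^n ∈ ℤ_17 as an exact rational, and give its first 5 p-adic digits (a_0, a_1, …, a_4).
Σ a^n = 1/(1 − a) = 1/851;  first 5 digits = (1, 1, 15, 11, 0)

v_17(a) = 1 ≥ 1, so the series converges in ℤ_17 to 1/(1 − a) = 1/(1 − (-850)) = 1/851. Expand this rational in ℤ_17: compute digits iteratively via d_i = x_i mod 17, x_{i+1} = (x_i − d_i)/17. The first 5 digits are (1, 1, 15, 11, 0).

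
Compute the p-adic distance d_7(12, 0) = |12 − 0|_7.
d_7(12, 0) = 1

Step 1 — x − y = 12 − 0 = 12. Step 2 — v_7(12) = 0 (factor: 12 = (7^0 · 12); the sign does not affect v_p). Step 3 — |x − y|_7 = 7^{0} = 1.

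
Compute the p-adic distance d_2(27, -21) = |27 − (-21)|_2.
d_2(27, -21) = 1/16

Step 1 — x − y = 27 − (-21) = 48. Step 2 — v_2(48) = 4 (factor: 48 = (2^4 · 3); the sign does not affect v_p). Step 3 — |x − y|_2 = 2^{-4} = 1/16.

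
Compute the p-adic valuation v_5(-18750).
v_5(-18750) = 5

v_5(n) is the largest exponent k such that 5^k divides n. Factor out: -18750 = -5^5 · 6. (Sign doesn't affect v_p.) So v_5(-18750) = 5.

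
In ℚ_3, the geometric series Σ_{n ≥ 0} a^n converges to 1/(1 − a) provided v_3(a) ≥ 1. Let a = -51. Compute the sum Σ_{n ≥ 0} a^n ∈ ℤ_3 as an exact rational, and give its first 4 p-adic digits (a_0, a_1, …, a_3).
Σ a^n = 1/(1 − a) = 1/52;  first 4 digits = (1, 1, 1, 2)

v_3(a) = 1 ≥ 1, so the series converges in ℤ_3 to 1/(1 − a) = 1/(1 − (-51)) = 1/52. Expand this rational in ℤ_3: compute digits iteratively via d_i = x_i mod 3, x_{i+1} = (x_i − d_i)/3. The first 4 digits are (1, 1, 1, 2).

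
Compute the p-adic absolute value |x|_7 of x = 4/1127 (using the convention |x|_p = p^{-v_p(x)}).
|4/1127|_7 = 49

Step 1 — compute v_7(x) by factoring powers of 7 out of the numerator and denominator: v_7(4/1127) = -2. Step 2 — apply |x|_p = p^{-v_p(x)} = 7^{2} = 49.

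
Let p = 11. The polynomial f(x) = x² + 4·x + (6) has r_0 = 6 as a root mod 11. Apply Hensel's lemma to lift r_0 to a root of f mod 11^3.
r_2 = 743 (mod 1331)

Hensel: r_{i+1} = r_i − f(r_i)·(f′(r_i))^{-1} mod 11^{i+2}, f′(x) = 2x + 4. Iterate:
  r_0 = 6 (mod 11)
  r_1 = 17 (mod 121)
  r_2 = 743 (mod 1331)
Final: r = 743 satisfies f(r) ≡ 0 mod 11^3.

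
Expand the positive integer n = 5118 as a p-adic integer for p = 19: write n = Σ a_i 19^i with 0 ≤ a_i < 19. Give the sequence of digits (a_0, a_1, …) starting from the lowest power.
(a_0, a_1, …) = (7, 3, 14)

Repeated division by 19 gives the digits low-to-high: 5118 = 7 + 3·19^1 + 14·19^2. Digit sequence: (7, 3, 14).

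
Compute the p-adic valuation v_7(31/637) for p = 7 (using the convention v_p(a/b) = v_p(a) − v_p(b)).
v_7(31/637) = -2

Factor powers of 7 from the numerator and denominator of the reduced fraction: 31 = 7^0 · 31 and 637 = 7^2 · 13. Apply v_p(a/b) = v_p(a) − v_p(b): v_7(31/637) = 0 − 2 = -2.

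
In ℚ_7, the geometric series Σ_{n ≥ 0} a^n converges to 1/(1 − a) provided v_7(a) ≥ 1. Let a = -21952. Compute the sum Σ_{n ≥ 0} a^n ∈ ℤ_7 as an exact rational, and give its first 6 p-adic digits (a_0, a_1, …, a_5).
Σ a^n = 1/(1 − a) = 1/21953;  first 6 digits = (1, 0, 0, 6, 4, 5)

v_7(a) = 3 ≥ 1, so the series converges in ℤ_7 to 1/(1 − a) = 1/(1 − (-21952)) = 1/21953. Expand this rational in ℤ_7: compute digits iteratively via d_i = x_i mod 7, x_{i+1} = (x_i − d_i)/7. The first 6 digits are (1, 0, 0, 6, 4, 5).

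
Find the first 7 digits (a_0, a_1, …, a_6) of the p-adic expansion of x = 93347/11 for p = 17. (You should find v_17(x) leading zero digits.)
(a_0, …, a_6) = (0, 0, 0, 11, 1, 3, 6)

v_17(93347/11) = 3, so a_0 = ... = a_2 = 0. Factor out: x = 17^3 · u with u = 19/11 a unit in ℤ_17. Expand u iteratively via a_{v+i} = u_i mod 17, u_{i+1} = (u_i − a_{v+i})/17:
  u_0 = 19/11;  a_3 = 11;  u_1 = (u_0 − 11)/17 = -6/11
  u_1 = -6/11;  a_4 = 1;  u_2 = (u_1 − 1)/17 = -1/11
  u_2 = -1/11;  a_5 = 3;  u_3 = (u_2 − 3)/17 = -2/11
  u_3 = -2/11;  a_6 = 6;  u_4 = (u_3 − 6)/17 = -4/11
Digits: (0, 0, 0, 11, 1, 3, 6).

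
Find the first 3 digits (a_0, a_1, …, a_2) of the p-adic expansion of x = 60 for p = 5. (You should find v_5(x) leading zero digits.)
(a_0, …, a_2) = (0, 2, 2)

v_5(60) = 1, so a_0 = ... = a_0 = 0. Factor out: x = 5^1 · u with u = 12 a unit in ℤ_5. Expand u iteratively via a_{v+i} = u_i mod 5, u_{i+1} = (u_i − a_{v+i})/5:
  u_0 = 12;  a_1 = 2;  u_1 = (u_0 − 2)/5 = 2
  u_1 = 2;  a_2 = 2;  u_2 = (u_1 − 2)/5 = 0
Digits: (0, 2, 2).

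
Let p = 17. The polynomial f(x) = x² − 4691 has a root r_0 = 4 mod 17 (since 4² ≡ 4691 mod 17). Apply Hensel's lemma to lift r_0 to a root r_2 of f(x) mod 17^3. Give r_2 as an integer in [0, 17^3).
r_2 = 4815 (mod 4913)

Hensel's recurrence: r_{i+1} = r_i − f(r_i)·(f′(r_i))^{-1} mod 17^{i+2}, with f′(x) = 2x. Iterate:
  r_0 = 4 (mod 17)
  r_1 = 191 (mod 289)
  r_2 = 4815 (mod 4913)
Final: r_2 = 4815, and one checks f(r_2) ≡ 0 mod 17^3.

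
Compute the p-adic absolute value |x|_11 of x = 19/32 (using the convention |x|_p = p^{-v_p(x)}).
|19/32|_11 = 1

Step 1 — compute v_11(x) by factoring powers of 11 out of the numerator and denominator: v_11(19/32) = 0. Step 2 — apply |x|_p = p^{-v_p(x)} = 11^{0} = 1.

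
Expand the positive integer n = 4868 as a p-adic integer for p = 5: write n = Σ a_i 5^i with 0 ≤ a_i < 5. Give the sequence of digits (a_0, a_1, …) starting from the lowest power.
(a_0, a_1, …) = (3, 3, 4, 3, 2, 1)

Repeated division by 5 gives the digits low-to-high: 4868 = 3 + 3·5^1 + 4·5^2 + 3·5^3 + 2·5^4 + 1·5^5. Digit sequence: (3, 3, 4, 3, 2, 1).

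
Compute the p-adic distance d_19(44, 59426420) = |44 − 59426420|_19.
d_19(44, 59426420) = 1/2476099

Step 1 — x − y = 44 − 59426420 = -59426376. Step 2 — v_19(-59426376) = 5 (factor: -59426376 = −(19^5 · 24); the sign does not affect v_p). Step 3 — |x − y|_19 = 19^{-5} = 1/2476099.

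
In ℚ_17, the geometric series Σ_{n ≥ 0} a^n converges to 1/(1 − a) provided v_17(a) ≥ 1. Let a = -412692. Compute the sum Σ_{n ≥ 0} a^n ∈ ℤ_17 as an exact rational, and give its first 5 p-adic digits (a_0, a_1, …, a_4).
Σ a^n = 1/(1 − a) = 1/412693;  first 5 digits = (1, 0, 0, 1, 12)

v_17(a) = 3 ≥ 1, so the series converges in ℤ_17 to 1/(1 − a) = 1/(1 − (-412692)) = 1/412693. Expand this rational in ℤ_17: compute digits iteratively via d_i = x_i mod 17, x_{i+1} = (x_i − d_i)/17. The first 5 digits are (1, 0, 0, 1, 12).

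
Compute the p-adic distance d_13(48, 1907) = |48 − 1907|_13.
d_13(48, 1907) = 1/169

Step 1 — x − y = 48 − 1907 = -1859. Step 2 — v_13(-1859) = 2 (factor: -1859 = −(13^2 · 11); the sign does not affect v_p). Step 3 — |x − y|_13 = 13^{-2} = 1/169.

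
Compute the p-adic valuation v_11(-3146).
v_11(-3146) = 2

v_11(n) is the largest exponent k such that 11^k divides n. Factor out: -3146 = -11^2 · 26. (Sign doesn't affect v_p.) So v_11(-3146) = 2.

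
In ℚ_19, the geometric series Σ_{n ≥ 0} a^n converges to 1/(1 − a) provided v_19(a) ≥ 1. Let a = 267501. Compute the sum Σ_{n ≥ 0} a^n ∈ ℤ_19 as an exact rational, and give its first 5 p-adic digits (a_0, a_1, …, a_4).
Σ a^n = 1/(1 − a) = -1/267500;  first 5 digits = (1, 0, 0, 1, 2)

v_19(a) = 3 ≥ 1, so the series converges in ℤ_19 to 1/(1 − a) = 1/(1 − 267501) = -1/267500. Expand this rational in ℤ_19: compute digits iteratively via d_i = x_i mod 19, x_{i+1} = (x_i − d_i)/19. The first 5 digits are (1, 0, 0, 1, 2).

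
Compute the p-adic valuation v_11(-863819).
v_11(-863819) = 4

v_11(n) is the largest exponent k such that 11^k divides n. Factor out: -863819 = -11^4 · 59. (Sign doesn't affect v_p.) So v_11(-863819) = 4.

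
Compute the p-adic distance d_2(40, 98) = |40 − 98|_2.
d_2(40, 98) = 1/2

Step 1 — x − y = 40 − 98 = -58. Step 2 — v_2(-58) = 1 (factor: -58 = −(2^1 · 29); the sign does not affect v_p). Step 3 — |x − y|_2 = 2^{-1} = 1/2.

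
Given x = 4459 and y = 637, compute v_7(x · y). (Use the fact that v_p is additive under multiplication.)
v_7(2840383) = 5

v_p(x) = 3 (factor: 4459 = 7^3 · 13); v_p(y) = 2 (factor: 637 = 7^2 · 13). Additivity: v_p(xy) = v_p(x) + v_p(y) = 3 + 2 = 5. (Direct check: xy = 2840383 = 7^5 · (169).)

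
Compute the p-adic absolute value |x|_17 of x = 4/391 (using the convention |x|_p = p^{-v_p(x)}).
|4/391|_17 = 17

Step 1 — compute v_17(x) by factoring powers of 17 out of the numerator and denominator: v_17(4/391) = -1. Step 2 — apply |x|_p = p^{-v_p(x)} = 17^{1} = 17.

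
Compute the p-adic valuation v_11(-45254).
v_11(-45254) = 3

v_11(n) is the largest exponent k such that 11^k divides n. Factor out: -45254 = -11^3 · 34. (Sign doesn't affect v_p.) So v_11(-45254) = 3.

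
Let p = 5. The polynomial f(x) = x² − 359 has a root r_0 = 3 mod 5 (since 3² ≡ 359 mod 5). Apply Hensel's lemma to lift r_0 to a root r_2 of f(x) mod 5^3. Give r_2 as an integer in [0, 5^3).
r_2 = 103 (mod 125)

Hensel's recurrence: r_{i+1} = r_i − f(r_i)·(f′(r_i))^{-1} mod 5^{i+2}, with f′(x) = 2x. Iterate:
  r_0 = 3 (mod 5)
  r_1 = 3 (mod 25)
  r_2 = 103 (mod 125)
Final: r_2 = 103, and one checks f(r_2) ≡ 0 mod 5^3.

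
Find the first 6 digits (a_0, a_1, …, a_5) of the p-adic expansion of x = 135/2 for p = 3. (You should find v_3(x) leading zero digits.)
(a_0, …, a_5) = (0, 0, 0, 1, 2, 1)

v_3(135/2) = 3, so a_0 = ... = a_2 = 0. Factor out: x = 3^3 · u with u = 5/2 a unit in ℤ_3. Expand u iteratively via a_{v+i} = u_i mod 3, u_{i+1} = (u_i − a_{v+i})/3:
  u_0 = 5/2;  a_3 = 1;  u_1 = (u_0 − 1)/3 = 1/2
  u_1 = 1/2;  a_4 = 2;  u_2 = (u_1 − 2)/3 = -1/2
  u_2 = -1/2;  a_5 = 1;  u_3 = (u_2 − 1)/3 = -1/2
Digits: (0, 0, 0, 1, 2, 1).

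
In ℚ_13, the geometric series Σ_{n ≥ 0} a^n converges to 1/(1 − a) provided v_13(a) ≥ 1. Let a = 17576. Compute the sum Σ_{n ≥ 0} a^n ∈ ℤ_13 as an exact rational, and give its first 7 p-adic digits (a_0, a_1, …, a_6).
Σ a^n = 1/(1 − a) = -1/17575;  first 7 digits = (1, 0, 0, 8, 0, 0, 12)

v_13(a) = 3 ≥ 1, so the series converges in ℤ_13 to 1/(1 − a) = 1/(1 − 17576) = -1/17575. Expand this rational in ℤ_13: compute digits iteratively via d_i = x_i mod 13, x_{i+1} = (x_i − d_i)/13. The first 7 digits are (1, 0, 0, 8, 0, 0, 12).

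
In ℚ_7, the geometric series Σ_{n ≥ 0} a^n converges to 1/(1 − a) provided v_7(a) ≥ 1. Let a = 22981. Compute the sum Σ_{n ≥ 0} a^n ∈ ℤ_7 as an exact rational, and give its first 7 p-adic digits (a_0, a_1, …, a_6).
Σ a^n = 1/(1 − a) = -1/22980;  first 7 digits = (1, 0, 0, 4, 2, 1, 2)

v_7(a) = 3 ≥ 1, so the series converges in ℤ_7 to 1/(1 − a) = 1/(1 − 22981) = -1/22980. Expand this rational in ℤ_7: compute digits iteratively via d_i = x_i mod 7, x_{i+1} = (x_i − d_i)/7. The first 7 digits are (1, 0, 0, 4, 2, 1, 2).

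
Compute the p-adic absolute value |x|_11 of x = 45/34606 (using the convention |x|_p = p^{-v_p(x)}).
|45/34606|_11 = 1331

Step 1 — compute v_11(x) by factoring powers of 11 out of the numerator and denominator: v_11(45/34606) = -3. Step 2 — apply |x|_p = p^{-v_p(x)} = 11^{3} = 1331.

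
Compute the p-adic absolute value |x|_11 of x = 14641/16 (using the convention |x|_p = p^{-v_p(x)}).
|14641/16|_11 = 1/14641

Step 1 — compute v_11(x) by factoring powers of 11 out of the numerator and denominator: v_11(14641/16) = 4. Step 2 — apply |x|_p = p^{-v_p(x)} = 11^{-4} = 1/14641.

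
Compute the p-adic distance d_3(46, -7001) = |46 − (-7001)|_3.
d_3(46, -7001) = 1/243

Step 1 — x − y = 46 − (-7001) = 7047. Step 2 — v_3(7047) = 5 (factor: 7047 = (3^5 · 29); the sign does not affect v_p). Step 3 — |x − y|_3 = 3^{-5} = 1/243.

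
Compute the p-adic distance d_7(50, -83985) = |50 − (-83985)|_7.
d_7(50, -83985) = 1/16807

Step 1 — x − y = 50 − (-83985) = 84035. Step 2 — v_7(84035) = 5 (factor: 84035 = (7^5 · 5); the sign does not affect v_p). Step 3 — |x − y|_7 = 7^{-5} = 1/16807.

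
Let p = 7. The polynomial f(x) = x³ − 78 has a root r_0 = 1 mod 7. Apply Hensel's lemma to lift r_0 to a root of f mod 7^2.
r_1 = 43 (mod 49)

Hensel: r_{i+1} = r_i − f(r_i)/f′(r_i) mod 7^{i+2}, where f′(x) = 3x². Iterate:
  r_0 = 1 (mod 7)
  r_1 = 43 (mod 49)
Final: r = 43 with f(r) ≡ 0 mod 7^2.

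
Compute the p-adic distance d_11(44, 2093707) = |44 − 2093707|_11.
d_11(44, 2093707) = 1/161051

Step 1 — x − y = 44 − 2093707 = -2093663. Step 2 — v_11(-2093663) = 5 (factor: -2093663 = −(11^5 · 13); the sign does not affect v_p). Step 3 — |x − y|_11 = 11^{-5} = 1/161051.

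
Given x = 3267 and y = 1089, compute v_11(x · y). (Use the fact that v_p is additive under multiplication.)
v_11(3557763) = 4

v_p(x) = 2 (factor: 3267 = 11^2 · 27); v_p(y) = 2 (factor: 1089 = 11^2 · 9). Additivity: v_p(xy) = v_p(x) + v_p(y) = 2 + 2 = 4. (Direct check: xy = 3557763 = 11^4 · (243).)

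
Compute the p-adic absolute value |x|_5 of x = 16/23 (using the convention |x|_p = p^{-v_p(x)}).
|16/23|_5 = 1

Step 1 — compute v_5(x) by factoring powers of 5 out of the numerator and denominator: v_5(16/23) = 0. Step 2 — apply |x|_p = p^{-v_p(x)} = 5^{0} = 1.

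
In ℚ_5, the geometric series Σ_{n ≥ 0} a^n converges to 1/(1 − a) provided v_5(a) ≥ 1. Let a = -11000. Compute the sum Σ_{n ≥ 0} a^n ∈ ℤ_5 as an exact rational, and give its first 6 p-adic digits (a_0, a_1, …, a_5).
Σ a^n = 1/(1 − a) = 1/11001;  first 6 digits = (1, 0, 0, 2, 2, 1)

v_5(a) = 3 ≥ 1, so the series converges in ℤ_5 to 1/(1 − a) = 1/(1 − (-11000)) = 1/11001. Expand this rational in ℤ_5: compute digits iteratively via d_i = x_i mod 5, x_{i+1} = (x_i − d_i)/5. The first 6 digits are (1, 0, 0, 2, 2, 1).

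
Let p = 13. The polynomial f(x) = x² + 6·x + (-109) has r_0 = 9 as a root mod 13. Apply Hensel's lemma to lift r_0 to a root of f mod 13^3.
r_2 = 1374 (mod 2197)

Hensel: r_{i+1} = r_i − f(r_i)·(f′(r_i))^{-1} mod 13^{i+2}, f′(x) = 2x + 6. Iterate:
  r_0 = 9 (mod 13)
  r_1 = 22 (mod 169)
  r_2 = 1374 (mod 2197)
Final: r = 1374 satisfies f(r) ≡ 0 mod 13^3.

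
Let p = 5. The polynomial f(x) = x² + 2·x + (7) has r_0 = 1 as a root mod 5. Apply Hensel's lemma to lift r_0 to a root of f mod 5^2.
r_1 = 11 (mod 25)

Hensel: r_{i+1} = r_i − f(r_i)·(f′(r_i))^{-1} mod 5^{i+2}, f′(x) = 2x + 2. Iterate:
  r_0 = 1 (mod 5)
  r_1 = 11 (mod 25)
Final: r = 11 satisfies f(r) ≡ 0 mod 5^2.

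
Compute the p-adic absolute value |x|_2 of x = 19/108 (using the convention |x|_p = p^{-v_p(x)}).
|19/108|_2 = 4

Step 1 — compute v_2(x) by factoring powers of 2 out of the numerator and denominator: v_2(19/108) = -2. Step 2 — apply |x|_p = p^{-v_p(x)} = 2^{2} = 4.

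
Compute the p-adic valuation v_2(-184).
v_2(-184) = 3

v_2(n) is the largest exponent k such that 2^k divides n. Factor out: -184 = -2^3 · 23. (Sign doesn't affect v_p.) So v_2(-184) = 3.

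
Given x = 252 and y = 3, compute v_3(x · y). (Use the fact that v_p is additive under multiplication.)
v_3(756) = 3

v_p(x) = 2 (factor: 252 = 3^2 · 28); v_p(y) = 1 (factor: 3 = 3^1 · 1). Additivity: v_p(xy) = v_p(x) + v_p(y) = 2 + 1 = 3. (Direct check: xy = 756 = 3^3 · (28).)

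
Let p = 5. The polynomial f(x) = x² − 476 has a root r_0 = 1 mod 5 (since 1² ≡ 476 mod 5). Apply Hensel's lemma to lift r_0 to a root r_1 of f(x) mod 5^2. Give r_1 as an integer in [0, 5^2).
r_1 = 1 (mod 25)

Hensel's recurrence: r_{i+1} = r_i − f(r_i)·(f′(r_i))^{-1} mod 5^{i+2}, with f′(x) = 2x. Iterate:
  r_0 = 1 (mod 5)
  r_1 = 1 (mod 25)
Final: r_1 = 1, and one checks f(r_1) ≡ 0 mod 5^2.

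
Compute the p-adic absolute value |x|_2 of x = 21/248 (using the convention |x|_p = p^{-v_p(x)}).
|21/248|_2 = 8

Step 1 — compute v_2(x) by factoring powers of 2 out of the numerator and denominator: v_2(21/248) = -3. Step 2 — apply |x|_p = p^{-v_p(x)} = 2^{3} = 8.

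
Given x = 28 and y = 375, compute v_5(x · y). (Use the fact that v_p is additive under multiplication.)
v_5(10500) = 3

v_p(x) = 0 (factor: 28 = 5^0 · 28); v_p(y) = 3 (factor: 375 = 5^3 · 3). Additivity: v_p(xy) = v_p(x) + v_p(y) = 0 + 3 = 3. (Direct check: xy = 10500 = 5^3 · (84).)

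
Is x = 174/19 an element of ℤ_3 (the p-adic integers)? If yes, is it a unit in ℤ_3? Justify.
x ∈ ℤ_3 but not a unit; v_3(x) = 1 > 0

ℤ_3 = {x ∈ ℚ_3 : v_3(x) ≥ 0} and ℤ_3^× = {x ∈ ℤ_3 : v_3(x) = 0}. Here v_3(174/19) = v_3(num) − v_3(den) = 1; compare against these criteria.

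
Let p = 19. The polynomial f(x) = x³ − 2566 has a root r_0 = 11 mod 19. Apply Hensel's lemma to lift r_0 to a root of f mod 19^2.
r_1 = 87 (mod 361)

Hensel: r_{i+1} = r_i − f(r_i)/f′(r_i) mod 19^{i+2}, where f′(x) = 3x². Iterate:
  r_0 = 11 (mod 19)
  r_1 = 87 (mod 361)
Final: r = 87 with f(r) ≡ 0 mod 19^2.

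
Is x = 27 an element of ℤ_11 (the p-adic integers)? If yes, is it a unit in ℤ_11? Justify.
x ∈ ℤ_11^× (unit); v_11(x) = 0

ℤ_11 = {x ∈ ℚ_11 : v_11(x) ≥ 0} and ℤ_11^× = {x ∈ ℤ_11 : v_11(x) = 0}. Here v_11(27) = v_11(num) − v_11(den) = 0; compare against these criteria.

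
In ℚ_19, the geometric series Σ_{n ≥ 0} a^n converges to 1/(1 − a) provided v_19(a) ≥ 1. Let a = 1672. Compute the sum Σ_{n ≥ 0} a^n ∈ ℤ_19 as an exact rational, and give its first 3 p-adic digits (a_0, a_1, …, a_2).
Σ a^n = 1/(1 − a) = -1/1671;  first 3 digits = (1, 12, 15)

v_19(a) = 1 ≥ 1, so the series converges in ℤ_19 to 1/(1 − a) = 1/(1 − 1672) = -1/1671. Expand this rational in ℤ_19: compute digits iteratively via d_i = x_i mod 19, x_{i+1} = (x_i − d_i)/19. The first 3 digits are (1, 12, 15).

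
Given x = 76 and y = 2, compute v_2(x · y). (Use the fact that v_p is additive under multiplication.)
v_2(152) = 3

v_p(x) = 2 (factor: 76 = 2^2 · 19); v_p(y) = 1 (factor: 2 = 2^1 · 1). Additivity: v_p(xy) = v_p(x) + v_p(y) = 2 + 1 = 3. (Direct check: xy = 152 = 2^3 · (19).)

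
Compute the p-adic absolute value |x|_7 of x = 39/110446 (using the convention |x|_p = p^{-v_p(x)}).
|39/110446|_7 = 2401

Step 1 — compute v_7(x) by factoring powers of 7 out of the numerator and denominator: v_7(39/110446) = -4. Step 2 — apply |x|_p = p^{-v_p(x)} = 7^{4} = 2401.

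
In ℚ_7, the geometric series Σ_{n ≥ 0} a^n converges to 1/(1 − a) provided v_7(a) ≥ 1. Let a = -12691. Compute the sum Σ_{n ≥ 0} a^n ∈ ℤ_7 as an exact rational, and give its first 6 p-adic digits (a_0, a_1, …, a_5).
Σ a^n = 1/(1 − a) = 1/12692;  first 6 digits = (1, 0, 0, 5, 1, 6)

v_7(a) = 3 ≥ 1, so the series converges in ℤ_7 to 1/(1 − a) = 1/(1 − (-12691)) = 1/12692. Expand this rational in ℤ_7: compute digits iteratively via d_i = x_i mod 7, x_{i+1} = (x_i − d_i)/7. The first 6 digits are (1, 0, 0, 5, 1, 6).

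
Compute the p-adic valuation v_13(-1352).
v_13(-1352) = 2

v_13(n) is the largest exponent k such that 13^k divides n. Factor out: -1352 = -13^2 · 8. (Sign doesn't affect v_p.) So v_13(-1352) = 2.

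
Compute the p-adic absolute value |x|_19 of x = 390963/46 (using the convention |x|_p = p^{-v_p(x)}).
|390963/46|_19 = 1/130321

Step 1 — compute v_19(x) by factoring powers of 19 out of the numerator and denominator: v_19(390963/46) = 4. Step 2 — apply |x|_p = p^{-v_p(x)} = 19^{-4} = 1/130321.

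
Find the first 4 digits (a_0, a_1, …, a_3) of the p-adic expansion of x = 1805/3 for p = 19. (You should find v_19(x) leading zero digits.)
(a_0, …, a_3) = (0, 0, 8, 6)

v_19(1805/3) = 2, so a_0 = ... = a_1 = 0. Factor out: x = 19^2 · u with u = 5/3 a unit in ℤ_19. Expand u iteratively via a_{v+i} = u_i mod 19, u_{i+1} = (u_i − a_{v+i})/19:
  u_0 = 5/3;  a_2 = 8;  u_1 = (u_0 − 8)/19 = -1/3
  u_1 = -1/3;  a_3 = 6;  u_2 = (u_1 − 6)/19 = -1/3
Digits: (0, 0, 8, 6).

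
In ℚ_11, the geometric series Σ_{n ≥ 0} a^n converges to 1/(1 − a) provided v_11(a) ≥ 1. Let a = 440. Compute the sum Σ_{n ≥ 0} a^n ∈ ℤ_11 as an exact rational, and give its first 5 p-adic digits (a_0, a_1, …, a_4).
Σ a^n = 1/(1 − a) = -1/439;  first 5 digits = (1, 7, 8, 4, 4)

v_11(a) = 1 ≥ 1, so the series converges in ℤ_11 to 1/(1 − a) = 1/(1 − 440) = -1/439. Expand this rational in ℤ_11: compute digits iteratively via d_i = x_i mod 11, x_{i+1} = (x_i − d_i)/11. The first 5 digits are (1, 7, 8, 4, 4).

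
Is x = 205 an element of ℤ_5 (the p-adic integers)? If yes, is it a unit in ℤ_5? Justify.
x ∈ ℤ_5 but not a unit; v_5(x) = 1 > 0

ℤ_5 = {x ∈ ℚ_5 : v_5(x) ≥ 0} and ℤ_5^× = {x ∈ ℤ_5 : v_5(x) = 0}. Here v_5(205) = v_5(num) − v_5(den) = 1; compare against these criteria.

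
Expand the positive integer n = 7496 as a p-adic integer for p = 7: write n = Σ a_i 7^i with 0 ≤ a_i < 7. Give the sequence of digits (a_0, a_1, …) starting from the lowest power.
(a_0, a_1, …) = (6, 6, 5, 0, 3)

Repeated division by 7 gives the digits low-to-high: 7496 = 6 + 6·7^1 + 5·7^2 + 3·7^4. Digit sequence: (6, 6, 5, 0, 3).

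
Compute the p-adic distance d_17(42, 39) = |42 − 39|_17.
d_17(42, 39) = 1

Step 1 — x − y = 42 − 39 = 3. Step 2 — v_17(3) = 0 (factor: 3 = (17^0 · 3); the sign does not affect v_p). Step 3 — |x − y|_17 = 17^{0} = 1.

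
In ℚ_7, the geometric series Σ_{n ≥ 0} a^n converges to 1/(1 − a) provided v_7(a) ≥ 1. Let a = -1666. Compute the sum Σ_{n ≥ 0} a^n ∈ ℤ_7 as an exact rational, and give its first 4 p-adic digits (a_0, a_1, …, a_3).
Σ a^n = 1/(1 − a) = 1/1667;  first 4 digits = (1, 0, 1, 2)

v_7(a) = 2 ≥ 1, so the series converges in ℤ_7 to 1/(1 − a) = 1/(1 − (-1666)) = 1/1667. Expand this rational in ℤ_7: compute digits iteratively via d_i = x_i mod 7, x_{i+1} = (x_i − d_i)/7. The first 4 digits are (1, 0, 1, 2).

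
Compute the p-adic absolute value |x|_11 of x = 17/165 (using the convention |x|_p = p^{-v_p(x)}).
|17/165|_11 = 11

Step 1 — compute v_11(x) by factoring powers of 11 out of the numerator and denominator: v_11(17/165) = -1. Step 2 — apply |x|_p = p^{-v_p(x)} = 11^{1} = 11.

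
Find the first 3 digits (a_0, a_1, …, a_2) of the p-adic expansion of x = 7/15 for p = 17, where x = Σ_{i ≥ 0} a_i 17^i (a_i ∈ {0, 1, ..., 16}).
(a_0, …, a_2) = (5, 2, 1)

v_17(7/15) = 0 (numerator and denominator both coprime to 17), so x ∈ ℤ_17^×. Compute digits iteratively via a_i = x_i mod 17, x_{i+1} = (x_i − a_i)/17, with x_0 = x:
  x_0 = 7/15;  a_0 = 5;  x_1 = (x_0 − 5)/17 = -4/15
  x_1 = -4/15;  a_1 = 2;  x_2 = (x_1 − 2)/17 = -2/15
  x_2 = -2/15;  a_2 = 1;  x_3 = (x_2 − 1)/17 = -1/15
Digits: (5, 2, 1).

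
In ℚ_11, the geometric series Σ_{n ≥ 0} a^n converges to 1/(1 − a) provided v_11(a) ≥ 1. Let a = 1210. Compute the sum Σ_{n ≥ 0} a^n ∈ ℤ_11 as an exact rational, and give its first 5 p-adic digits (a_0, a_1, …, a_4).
Σ a^n = 1/(1 − a) = -1/1209;  first 5 digits = (1, 0, 10, 0, 1)

v_11(a) = 2 ≥ 1, so the series converges in ℤ_11 to 1/(1 − a) = 1/(1 − 1210) = -1/1209. Expand this rational in ℤ_11: compute digits iteratively via d_i = x_i mod 11, x_{i+1} = (x_i − d_i)/11. The first 5 digits are (1, 0, 10, 0, 1).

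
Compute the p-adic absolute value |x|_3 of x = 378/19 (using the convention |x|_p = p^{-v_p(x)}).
|378/19|_3 = 1/27

Step 1 — compute v_3(x) by factoring powers of 3 out of the numerator and denominator: v_3(378/19) = 3. Step 2 — apply |x|_p = p^{-v_p(x)} = 3^{-3} = 1/27.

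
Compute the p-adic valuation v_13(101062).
v_13(101062) = 3

v_13(n) is the largest exponent k such that 13^k divides n. Factor out: 101062 = 13^3 · 46. (Sign doesn't affect v_p.) So v_13(101062) = 3.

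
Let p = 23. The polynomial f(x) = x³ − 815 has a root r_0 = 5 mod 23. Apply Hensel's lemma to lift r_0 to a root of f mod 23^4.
r_3 = 196908 (mod 279841)

Hensel: r_{i+1} = r_i − f(r_i)/f′(r_i) mod 23^{i+2}, where f′(x) = 3x². Iterate:
  r_0 = 5 (mod 23)
  r_1 = 120 (mod 529)
  r_2 = 2236 (mod 12167)
  r_3 = 196908 (mod 279841)
Final: r = 196908 with f(r) ≡ 0 mod 23^4.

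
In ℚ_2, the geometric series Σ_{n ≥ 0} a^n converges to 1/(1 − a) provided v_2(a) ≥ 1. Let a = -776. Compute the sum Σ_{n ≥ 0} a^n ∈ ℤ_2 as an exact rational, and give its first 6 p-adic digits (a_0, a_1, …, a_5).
Σ a^n = 1/(1 − a) = 1/777;  first 6 digits = (1, 0, 0, 1, 1, 1)

v_2(a) = 3 ≥ 1, so the series converges in ℤ_2 to 1/(1 − a) = 1/(1 − (-776)) = 1/777. Expand this rational in ℤ_2: compute digits iteratively via d_i = x_i mod 2, x_{i+1} = (x_i − d_i)/2. The first 6 digits are (1, 0, 0, 1, 1, 1).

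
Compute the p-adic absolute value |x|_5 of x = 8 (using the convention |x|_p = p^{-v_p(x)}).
|8|_5 = 1

Step 1 — compute v_5(x) by factoring powers of 5 out of the numerator and denominator: v_5(8) = 0. Step 2 — apply |x|_p = p^{-v_p(x)} = 5^{0} = 1.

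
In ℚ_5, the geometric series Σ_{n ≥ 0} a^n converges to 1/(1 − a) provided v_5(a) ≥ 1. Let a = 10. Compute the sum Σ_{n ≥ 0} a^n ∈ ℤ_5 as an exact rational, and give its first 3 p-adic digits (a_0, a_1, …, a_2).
Σ a^n = 1/(1 − a) = -1/9;  first 3 digits = (1, 2, 4)

v_5(a) = 1 ≥ 1, so the series converges in ℤ_5 to 1/(1 − a) = 1/(1 − 10) = -1/9. Expand this rational in ℤ_5: compute digits iteratively via d_i = x_i mod 5, x_{i+1} = (x_i − d_i)/5. The first 3 digits are (1, 2, 4).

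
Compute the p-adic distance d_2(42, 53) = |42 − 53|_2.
d_2(42, 53) = 1

Step 1 — x − y = 42 − 53 = -11. Step 2 — v_2(-11) = 0 (factor: -11 = −(2^0 · 11); the sign does not affect v_p). Step 3 — |x − y|_2 = 2^{0} = 1.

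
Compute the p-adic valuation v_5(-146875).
v_5(-146875) = 5

v_5(n) is the largest exponent k such that 5^k divides n. Factor out: -146875 = -5^5 · 47. (Sign doesn't affect v_p.) So v_5(-146875) = 5.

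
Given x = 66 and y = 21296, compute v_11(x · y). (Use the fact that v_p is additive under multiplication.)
v_11(1405536) = 4

v_p(x) = 1 (factor: 66 = 11^1 · 6); v_p(y) = 3 (factor: 21296 = 11^3 · 16). Additivity: v_p(xy) = v_p(x) + v_p(y) = 1 + 3 = 4. (Direct check: xy = 1405536 = 11^4 · (96).)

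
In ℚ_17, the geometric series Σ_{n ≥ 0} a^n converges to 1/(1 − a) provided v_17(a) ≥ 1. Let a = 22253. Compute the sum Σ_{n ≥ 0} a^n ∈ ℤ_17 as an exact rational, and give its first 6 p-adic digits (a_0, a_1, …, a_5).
Σ a^n = 1/(1 − a) = -1/22252;  first 6 digits = (1, 0, 9, 4, 13, 8)

v_17(a) = 2 ≥ 1, so the series converges in ℤ_17 to 1/(1 − a) = 1/(1 − 22253) = -1/22252. Expand this rational in ℤ_17: compute digits iteratively via d_i = x_i mod 17, x_{i+1} = (x_i − d_i)/17. The first 6 digits are (1, 0, 9, 4, 13, 8).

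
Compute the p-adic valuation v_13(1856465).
v_13(1856465) = 5

v_13(n) is the largest exponent k such that 13^k divides n. Factor out: 1856465 = 13^5 · 5. (Sign doesn't affect v_p.) So v_13(1856465) = 5.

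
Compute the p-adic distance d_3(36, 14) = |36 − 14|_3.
d_3(36, 14) = 1

Step 1 — x − y = 36 − 14 = 22. Step 2 — v_3(22) = 0 (factor: 22 = (3^0 · 22); the sign does not affect v_p). Step 3 — |x − y|_3 = 3^{0} = 1.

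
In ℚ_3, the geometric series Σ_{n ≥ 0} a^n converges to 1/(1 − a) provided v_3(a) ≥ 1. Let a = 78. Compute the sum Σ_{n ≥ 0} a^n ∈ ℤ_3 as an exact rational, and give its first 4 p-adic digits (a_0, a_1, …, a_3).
Σ a^n = 1/(1 − a) = -1/77;  first 4 digits = (1, 2, 0, 2)

v_3(a) = 1 ≥ 1, so the series converges in ℤ_3 to 1/(1 − a) = 1/(1 − 78) = -1/77. Expand this rational in ℤ_3: compute digits iteratively via d_i = x_i mod 3, x_{i+1} = (x_i − d_i)/3. The first 4 digits are (1, 2, 0, 2).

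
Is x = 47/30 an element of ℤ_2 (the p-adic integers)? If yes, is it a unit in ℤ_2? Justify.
x ∉ ℤ_2 (v_2(x) = -1 < 0)

ℤ_2 = {x ∈ ℚ_2 : v_2(x) ≥ 0} and ℤ_2^× = {x ∈ ℤ_2 : v_2(x) = 0}. Here v_2(47/30) = v_2(num) − v_2(den) = -1; compare against these criteria.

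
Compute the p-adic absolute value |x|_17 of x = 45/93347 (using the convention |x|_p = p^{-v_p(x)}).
|45/93347|_17 = 4913

Step 1 — compute v_17(x) by factoring powers of 17 out of the numerator and denominator: v_17(45/93347) = -3. Step 2 — apply |x|_p = p^{-v_p(x)} = 17^{3} = 4913.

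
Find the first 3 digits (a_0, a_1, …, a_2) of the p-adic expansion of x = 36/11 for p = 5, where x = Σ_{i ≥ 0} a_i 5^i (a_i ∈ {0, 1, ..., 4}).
(a_0, …, a_2) = (1, 0, 1)

v_5(36/11) = 0 (numerator and denominator both coprime to 5), so x ∈ ℤ_5^×. Compute digits iteratively via a_i = x_i mod 5, x_{i+1} = (x_i − a_i)/5, with x_0 = x:
  x_0 = 36/11;  a_0 = 1;  x_1 = (x_0 − 1)/5 = 5/11
  x_1 = 5/11;  a_1 = 0;  x_2 = (x_1 − 0)/5 = 1/11
  x_2 = 1/11;  a_2 = 1;  x_3 = (x_2 − 1)/5 = -2/11
Digits: (1, 0, 1).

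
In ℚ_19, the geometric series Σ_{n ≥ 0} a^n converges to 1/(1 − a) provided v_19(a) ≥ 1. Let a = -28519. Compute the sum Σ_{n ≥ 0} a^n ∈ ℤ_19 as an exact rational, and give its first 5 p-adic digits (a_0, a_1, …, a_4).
Σ a^n = 1/(1 − a) = 1/28520;  first 5 digits = (1, 0, 16, 14, 8)

v_19(a) = 2 ≥ 1, so the series converges in ℤ_19 to 1/(1 − a) = 1/(1 − (-28519)) = 1/28520. Expand this rational in ℤ_19: compute digits iteratively via d_i = x_i mod 19, x_{i+1} = (x_i − d_i)/19. The first 5 digits are (1, 0, 16, 14, 8).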